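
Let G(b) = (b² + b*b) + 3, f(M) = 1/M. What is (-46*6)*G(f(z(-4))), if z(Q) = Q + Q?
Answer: -6693/8 ≈ -836.63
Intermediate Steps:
z(Q) = 2*Q
f(M) = 1/M
G(b) = 3 + 2*b² (G(b) = (b² + b²) + 3 = 2*b² + 3 = 3 + 2*b²)
(-46*6)*G(f(z(-4))) = (-46*6)*(3 + 2*(1/(2*(-4)))²) = -276*(3 + 2*(1/(-8))²) = -276*(3 + 2*(-⅛)²) = -276*(3 + 2*(1/64)) = -276*(3 + 1/32) = -276*97/32 = -6693/8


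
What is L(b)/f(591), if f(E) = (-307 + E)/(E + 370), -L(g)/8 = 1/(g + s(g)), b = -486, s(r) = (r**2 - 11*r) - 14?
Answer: -961/8556991 ≈ -0.00011231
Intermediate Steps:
s(r) = -14 + r**2 - 11*r
L(g) = -8/(-14 + g**2 - 10*g) (L(g) = -8/(g + (-14 + g**2 - 11*g)) = -8/(-14 + g**2 - 10*g))
f(E) = (-307 + E)/(370 + E)
L(b)/f(591) = (8/(14 - 1*(-486)**2 + 10*(-486)))/(((-307 + 591)/(370 + 591))) = (8/(14 - 1*236196 - 4860))/((284/961)) = (8/(14 - 236196 - 4860))/(((1/961)*284)) = (8/(-241042))/(284/961) = (8*(-1/241042))*(961/284) = -4/120521*961/284 = -961/8556991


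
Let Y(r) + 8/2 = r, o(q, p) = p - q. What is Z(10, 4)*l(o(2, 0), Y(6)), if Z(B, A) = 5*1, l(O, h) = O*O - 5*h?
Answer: -30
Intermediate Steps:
Y(r) = -4 + r
l(O, h) = O**2 - 5*h
Z(B, A) = 5
Z(10, 4)*l(o(2, 0), Y(6)) = 5*((0 - 1*2)**2 - 5*(-4 + 6)) = 5*((0 - 2)**2 - 5*2) = 5*((-2)**2 - 10) = 5*(4 - 10) = 5*(-6) = -30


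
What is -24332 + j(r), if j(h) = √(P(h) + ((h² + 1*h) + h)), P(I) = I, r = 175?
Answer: -24332 + 5*√1246 ≈ -24156.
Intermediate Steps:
j(h) = √(h² + 3*h) (j(h) = √(h + ((h² + 1*h) + h)) = √(h + ((h² + h) + h)) = √(h + ((h + h²) + h)) = √(h + (h² + 2*h)) = √(h² + 3*h))
-24332 + j(r) = -24332 + √(175*(3 + 175)) = -24332 + √(175*178) = -24332 + √31150 = -24332 + 5*√1246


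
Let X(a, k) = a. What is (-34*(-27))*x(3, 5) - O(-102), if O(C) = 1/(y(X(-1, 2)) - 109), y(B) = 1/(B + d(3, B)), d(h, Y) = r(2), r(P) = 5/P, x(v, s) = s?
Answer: 1491753/325 ≈ 4590.0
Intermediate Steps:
d(h, Y) = 5/2
y(B) = 1/(5/2 + B) (y(B) = 1/(B + 5/2) = 1/(5/2 + B))
O(C) = -3/325 (O(C) = 1/(2/(5 + 2*(-1)) - 109) = 1/(2/(5 - 2) - 109) = 1/(2/3 - 109) = 1/(2*(⅓) - 109) = 1/(⅔ - 109) = 1/(-325/3) = -3/325)
(-34*(-27))*x(3, 5) - O(-102) = -34*(-27)*5 - 1*(-3/325) = 918*5 + 3/325 = 4590 + 3/325 = 1491753/325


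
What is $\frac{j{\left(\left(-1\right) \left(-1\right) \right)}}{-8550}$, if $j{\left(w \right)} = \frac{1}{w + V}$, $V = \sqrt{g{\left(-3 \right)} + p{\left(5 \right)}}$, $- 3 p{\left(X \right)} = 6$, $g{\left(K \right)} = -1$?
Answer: $\frac{i}{8550 \left(\sqrt{3} - i\right)} \approx -2.924 \cdot 10^{-5} + 5.0645 \cdot 10^{-5} i$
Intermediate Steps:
$p{\left(X \right)} = -2$ ($p{\left(X \right)} = \left(- \frac{1}{3}\right) 6 = -2$)
$V = i \sqrt{3}$ ($V = \sqrt{-1 - 2} = \sqrt{-3} = i \sqrt{3} \approx 1.732 i$)
$j{\left(w \right)} = \frac{1}{w + i \sqrt{3}}$
$\frac{j{\left(\left(-1\right) \left(-1\right) \right)}}{-8550} = \frac{1}{\left(\left(-1\right) \left(-1\right) + i \sqrt{3}\right) \left(-8550\right)} = \frac{1}{1 + i \sqrt{3}} \left(- \frac{1}{8550}\right) = - \frac{1}{8550 \left(1 + i \sqrt{3}\right)}$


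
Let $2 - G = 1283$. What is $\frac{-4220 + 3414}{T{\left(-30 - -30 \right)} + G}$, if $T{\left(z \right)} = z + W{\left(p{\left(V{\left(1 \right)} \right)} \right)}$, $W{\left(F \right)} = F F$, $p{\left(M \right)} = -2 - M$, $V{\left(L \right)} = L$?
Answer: $\frac{403}{636} \approx 0.63365$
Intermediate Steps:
$G = -1281$ ($G = 2 - 1283 = -1281$)
$W{\left(F \right)} = F^{2}$
$T{\left(z \right)} = 9 + z$ ($T{\left(z \right)} = z + \left(-2 - 1\right)^{2} = z + \left(-3\right)^{2} = z + 9 = 9 + z$)
$\frac{-4220 + 3414}{T{\left(-30 - -30 \right)} + G} = \frac{-4220 + 3414}{\left(9 - 0\right) - 1281} = - \frac{806}{\left(9 + \left(-30 + 30\right)\right) - 1281} = - \frac{806}{\left(9 + 0\right) - 1281} = - \frac{806}{9 - 1281} = - \frac{806}{-1272} = \left(-806\right) \left(- \frac{1}{1272}\right) = \frac{403}{636}$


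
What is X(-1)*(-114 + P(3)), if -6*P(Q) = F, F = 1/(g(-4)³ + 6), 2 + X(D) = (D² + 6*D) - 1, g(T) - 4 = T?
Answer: 8210/9 ≈ 912.22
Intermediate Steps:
g(T) = 4 + T
X(D) = -3 + D² + 6*D (X(D) = -2 + ((D² + 6*D) - 1) = -2 + (-1 + D² + 6*D) = -3 + D² + 6*D)
F = ⅙ (F = 1/((4 - 4)³ + 6) = 1/(0³ + 6) = 1/(0 + 6) = 1/6 = ⅙ ≈ 0.16667)
P(Q) = -1/36 (P(Q) = -⅙*⅙ = -1/36)
X(-1)*(-114 + P(3)) = (-3 + (-1)² + 6*(-1))*(-114 - 1/36) = (-3 + 1 - 6)*(-4105/36) = -8*(-4105/36) = 8210/9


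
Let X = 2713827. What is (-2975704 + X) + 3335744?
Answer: 3073867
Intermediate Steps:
(-2975704 + X) + 3335744 = (-2975704 + 2713827) + 3335744 = -261877 + 3335744 = 3073867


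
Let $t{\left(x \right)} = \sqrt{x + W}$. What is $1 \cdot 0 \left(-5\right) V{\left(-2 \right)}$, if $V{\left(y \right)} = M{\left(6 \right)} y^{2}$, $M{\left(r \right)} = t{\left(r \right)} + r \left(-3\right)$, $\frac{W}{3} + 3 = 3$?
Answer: $0$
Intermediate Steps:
$W = 0$ ($W = -9 + 3 \cdot 3 = -9 + 9 = 0$)
$t{\left(x \right)} = \sqrt{x}$ ($t{\left(x \right)} = \sqrt{x + 0} = \sqrt{x}$)
$M{\left(r \right)} = \sqrt{r} - 3 r$ ($M{\left(r \right)} = \sqrt{r} + r \left(-3\right) = \sqrt{r} - 3 r$)
$V{\left(y \right)} = y^{2} \left(-18 + \sqrt{6}\right)$ ($V{\left(y \right)} = \left(\sqrt{6} - 18\right) y^{2} = \left(-18 + \sqrt{6}\right) y^{2} = y^{2} \left(-18 + \sqrt{6}\right)$)
$1 \cdot 0 \left(-5\right) V{\left(-2 \right)} = 1 \cdot 0 \left(-5\right) \left(-2\right)^{2} \left(-18 + \sqrt{6}\right) = 0 \left(-5\right) 4 \left(-18 + \sqrt{6}\right) = 0 \left(-72 + 4 \sqrt{6}\right) = 0$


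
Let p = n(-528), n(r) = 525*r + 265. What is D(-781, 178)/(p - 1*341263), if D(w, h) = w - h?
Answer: 137/88314 ≈ 0.0015513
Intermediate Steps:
n(r) = 265 + 525*r
p = -276935 (p = 265 + 525*(-528) = 265 - 277200 = -276935)
D(-781, 178)/(p - 1*341263) = (-781 - 1*178)/(-276935 - 1*341263) = (-781 - 178)/(-276935 - 341263) = -959/(-618198) = -959*(-1/618198) = 137/88314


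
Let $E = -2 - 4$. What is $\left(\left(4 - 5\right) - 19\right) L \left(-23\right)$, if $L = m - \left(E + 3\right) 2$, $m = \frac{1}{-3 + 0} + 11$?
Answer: $\frac{23000}{3} \approx 7666.7$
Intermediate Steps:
$E = -6$ ($E = -2 - 4 = -6$)
$m = \frac{32}{3}$ ($m = \frac{1}{-3} + 11 = - \frac{1}{3} + 11 = \frac{32}{3} \approx 10.667$)
$L = \frac{50}{3}$ ($L = \frac{32}{3} - \left(-6 + 3\right) 2 = \frac{32}{3} - \left(-3\right) 2 = \frac{32}{3} - -6 = \frac{32}{3} + 6 = \frac{50}{3} \approx 16.667$)
$\left(\left(4 - 5\right) - 19\right) L \left(-23\right) = \left(\left(4 - 5\right) - 19\right) \frac{50}{3} \left(-23\right) = \left(-1 - 19\right) \frac{50}{3} \left(-23\right) = \left(-20\right) \frac{50}{3} \left(-23\right) = \left(- \frac{1000}{3}\right) \left(-23\right) = \frac{23000}{3}$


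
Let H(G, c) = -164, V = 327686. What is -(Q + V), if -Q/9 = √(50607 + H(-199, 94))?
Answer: -327686 + 9*√50443 ≈ -3.2566e+5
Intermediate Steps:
Q = -9*√50443 (Q = -9*√(50607 - 164) = -9*√50443 ≈ -2021.4)
-(Q + V) = -(-9*√50443 + 327686) = -(327686 - 9*√50443) = -327686 + 9*√50443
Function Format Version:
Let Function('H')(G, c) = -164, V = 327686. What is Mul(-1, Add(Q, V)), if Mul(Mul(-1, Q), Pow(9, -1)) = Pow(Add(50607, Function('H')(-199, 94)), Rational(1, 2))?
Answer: Add(-327686, Mul(9, Pow(50443, Rational(1, 2)))) ≈ -3.2566e+5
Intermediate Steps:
Q = Mul(-9, Pow(50443, Rational(1, 2))) (Q = Mul(-9, Pow(Add(50607, -164), Rational(1, 2))) = Mul(-9, Pow(50443, Rational(1, 2))) ≈ -2021.4)
Mul(-1, Add(Q, V)) = Mul(-1, Add(Mul(-9, Pow(50443, Rational(1, 2))), 327686)) = Mul(-1, Add(327686, Mul(-9, Pow(50443, Rational(1, 2))))) = Add(-327686, Mul(9, Pow(50443, Rational(1, 2))))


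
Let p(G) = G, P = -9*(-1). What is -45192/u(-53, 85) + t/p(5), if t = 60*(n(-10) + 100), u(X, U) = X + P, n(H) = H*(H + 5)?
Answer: 31098/11 ≈ 2827.1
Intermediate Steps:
n(H) = H*(5 + H)
P = 9
u(X, U) = 9 + X (u(X, U) = X + 9 = 9 + X)
t = 9000 (t = 60*(-10*(5 - 10) + 100) = 60*(-10*(-5) + 100) = 60*(50 + 100) = 60*150 = 9000)
-45192/u(-53, 85) + t/p(5) = -45192/(9 - 53) + 9000/5 = -45192/(-44) + 9000*(⅕) = -45192*(-1/44) + 1800 = 11298/11 + 1800 = 31098/11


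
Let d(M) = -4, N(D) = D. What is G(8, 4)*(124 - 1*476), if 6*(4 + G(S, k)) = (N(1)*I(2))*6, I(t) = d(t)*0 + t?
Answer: 704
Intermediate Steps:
I(t) = t (I(t) = -4*0 + t = 0 + t = t)
G(S, k) = -2 (G(S, k) = -4 + ((1*2)*6)/6 = -4 + (2*6)/6 = -4 + (1/6)*12 = -4 + 2 = -2)
G(8, 4)*(124 - 1*476) = -2*(124 - 1*476) = -2*(124 - 476) = -2*(-352) = 704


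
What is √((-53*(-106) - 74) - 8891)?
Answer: I*√3347 ≈ 57.853*I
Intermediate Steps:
√((-53*(-106) - 74) - 8891) = √((5618 - 74) - 8891) = √(5544 - 8891) = √(-3347) = I*√3347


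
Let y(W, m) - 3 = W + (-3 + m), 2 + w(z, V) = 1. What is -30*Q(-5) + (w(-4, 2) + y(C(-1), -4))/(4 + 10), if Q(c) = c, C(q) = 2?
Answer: 2097/14 ≈ 149.79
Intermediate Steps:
w(z, V) = -1 (w(z, V) = -2 + 1 = -1)
y(W, m) = W + m (y(W, m) = 3 + (W + (-3 + m)) = 3 + (-3 + W + m) = W + m)
-30*Q(-5) + (w(-4, 2) + y(C(-1), -4))/(4 + 10) = -30*(-5) + (-1 + (2 - 4))/(4 + 10) = 150 + (-1 - 2)/14 = 150 - 3*1/14 = 150 - 3/14 = 2097/14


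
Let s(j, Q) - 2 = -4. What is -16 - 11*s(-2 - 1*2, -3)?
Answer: 6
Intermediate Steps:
s(j, Q) = -2 (s(j, Q) = 2 - 4 = -2)
-16 - 11*s(-2 - 1*2, -3) = -16 - 11*(-2) = -16 + 22 = 6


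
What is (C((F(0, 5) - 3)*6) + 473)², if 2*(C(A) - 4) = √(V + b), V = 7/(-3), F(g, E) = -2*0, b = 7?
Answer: (2862 + √42)²/36 ≈ 2.2856e+5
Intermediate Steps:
F(g, E) = 0
V = -7/3 (V = 7*(-⅓) = -7/3 ≈ -2.3333)
C(A) = 4 + √42/6 (C(A) = 4 + √(-7/3 + 7)/2 = 4 + √(14/3)/2 = 4 + (√42/3)/2 = 4 + √42/6)
(C((F(0, 5) - 3)*6) + 473)² = ((4 + √42/6) + 473)² = (477 + √42/6)²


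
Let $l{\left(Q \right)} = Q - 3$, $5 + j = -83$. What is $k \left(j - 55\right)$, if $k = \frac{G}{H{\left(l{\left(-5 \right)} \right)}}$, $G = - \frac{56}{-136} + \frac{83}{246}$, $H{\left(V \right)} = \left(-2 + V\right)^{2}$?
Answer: $- \frac{448019}{418200} \approx -1.0713$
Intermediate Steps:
$j = -88$ ($j = -5 - 83 = -88$)
$l{\left(Q \right)} = -3 + Q$
$G = \frac{3133}{4182}$ ($G = \left(-56\right) \left(- \frac{1}{136}\right) + 83 \cdot \frac{1}{246} = \frac{7}{17} + \frac{83}{246} = \frac{3133}{4182} \approx 0.74916$)
$k = \frac{3133}{418200}$ ($k = \frac{3133}{4182 \left(-2 - 8\right)^{2}} = \frac{3133}{4182 \left(-10\right)^{2}} = \frac{3133}{4182 \cdot 100} = \frac{3133}{4182} \cdot \frac{1}{100} = \frac{3133}{418200} \approx 0.0074916$)
$k \left(j - 55\right) = \frac{3133 \left(-88 - 55\right)}{418200} = \frac{3133}{418200} \left(-143\right) = - \frac{448019}{418200}$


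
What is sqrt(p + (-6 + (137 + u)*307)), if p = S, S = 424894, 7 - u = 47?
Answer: sqrt(454667) ≈ 674.29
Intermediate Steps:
u = -40 (u = 7 - 1*47 = 7 - 47 = -40)
p = 424894
sqrt(p + (-6 + (137 + u)*307)) = sqrt(424894 + (-6 + (137 - 40)*307)) = sqrt(424894 + (-6 + 97*307)) = sqrt(424894 + (-6 + 29779)) = sqrt(424894 + 29773) = sqrt(454667)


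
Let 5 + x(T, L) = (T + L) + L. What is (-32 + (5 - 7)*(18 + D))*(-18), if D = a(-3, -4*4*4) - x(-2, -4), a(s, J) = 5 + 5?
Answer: 2124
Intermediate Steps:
a(s, J) = 10
x(T, L) = -5 + T + 2*L (x(T, L) = -5 + ((T + L) + L) = -5 + ((L + T) + L) = -5 + (T + 2*L) = -5 + T + 2*L)
D = 25 (D = 10 - (-5 - 2 + 2*(-4)) = 10 - (-5 - 2 - 8) = 10 - 1*(-15) = 10 + 15 = 25)
(-32 + (5 - 7)*(18 + D))*(-18) = (-32 + (5 - 7)*(18 + 25))*(-18) = (-32 - 2*43)*(-18) = (-32 - 86)*(-18) = -118*(-18) = 2124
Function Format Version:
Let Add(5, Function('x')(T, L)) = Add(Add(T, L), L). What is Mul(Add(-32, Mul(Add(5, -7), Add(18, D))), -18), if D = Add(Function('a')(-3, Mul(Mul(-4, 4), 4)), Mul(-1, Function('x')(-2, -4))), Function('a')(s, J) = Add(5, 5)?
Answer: 2124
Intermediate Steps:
Function('a')(s, J) = 10
Function('x')(T, L) = Add(-5, T, Mul(2, L)) (Function('x')(T, L) = Add(-5, Add(Add(T, L), L)) = Add(-5, Add(Add(L, T), L)) = Add(-5, Add(T, Mul(2, L))) = Add(-5, T, Mul(2, L)))
D = 25 (D = Add(10, Mul(-1, Add(-5, -2, Mul(2, -4)))) = Add(10, Mul(-1, Add(-5, -2, -8))) = Add(10, Mul(-1, -15)) = Add(10, 15) = 25)
Mul(Add(-32, Mul(Add(5, -7), Add(18, D))), -18) = Mul(Add(-32, Mul(Add(5, -7), Add(18, 25))), -18) = Mul(Add(-32, Mul(-2, 43)), -18) = Mul(Add(-32, -86), -18) = Mul(-118, -18) = 2124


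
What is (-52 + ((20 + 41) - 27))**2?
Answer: 324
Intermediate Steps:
(-52 + ((20 + 41) - 27))**2 = (-52 + (61 - 27))**2 = (-52 + 34)**2 = (-18)**2 = 324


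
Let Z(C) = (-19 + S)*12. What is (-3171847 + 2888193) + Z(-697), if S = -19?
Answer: -284110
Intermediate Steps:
Z(C) = -456 (Z(C) = (-19 - 19)*12 = -38*12 = -456)
(-3171847 + 2888193) + Z(-697) = (-3171847 + 2888193) - 456 = -283654 - 456 = -284110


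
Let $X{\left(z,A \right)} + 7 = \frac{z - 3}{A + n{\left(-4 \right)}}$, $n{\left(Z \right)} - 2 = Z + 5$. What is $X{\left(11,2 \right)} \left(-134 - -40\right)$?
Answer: $\frac{2538}{5} \approx 507.6$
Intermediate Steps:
$n{\left(Z \right)} = 7 + Z$ ($n{\left(Z \right)} = 2 + \left(Z + 5\right) = 2 + \left(5 + Z\right) = 7 + Z$)
$X{\left(z,A \right)} = -7 + \frac{-3 + z}{3 + A}$ ($X{\left(z,A \right)} = -7 + \frac{z - 3}{A + \left(7 - 4\right)} = -7 + \frac{-3 + z}{A + 3} = -7 + \frac{-3 + z}{3 + A}$)
$X{\left(11,2 \right)} \left(-134 - -40\right) = \frac{-24 + 11 - 14}{3 + 2} \left(-134 - -40\right) = \frac{-24 + 11 - 14}{5} \left(-134 + 40\right) = \frac{1}{5} \left(-27\right) \left(-94\right) = \left(- \frac{27}{5}\right) \left(-94\right) = \frac{2538}{5}$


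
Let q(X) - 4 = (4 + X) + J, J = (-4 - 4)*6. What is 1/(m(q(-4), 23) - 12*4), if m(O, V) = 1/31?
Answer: -31/1487 ≈ -0.020847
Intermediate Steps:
J = -48 (J = -8*6 = -48)
q(X) = -40 + X (q(X) = 4 + ((4 + X) - 48) = 4 + (-44 + X) = -40 + X)
m(O, V) = 1/31
1/(m(q(-4), 23) - 12*4) = 1/(1/31 - 12*4) = 1/(1/31 - 48) = 1/(-1487/31) = -31/1487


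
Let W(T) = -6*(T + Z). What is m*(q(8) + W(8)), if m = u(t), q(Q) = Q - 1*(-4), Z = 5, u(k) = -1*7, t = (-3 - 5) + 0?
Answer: 462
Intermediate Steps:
t = -8 (t = -8 + 0 = -8)
u(k) = -7
q(Q) = 4 + Q (q(Q) = Q + 4 = 4 + Q)
m = -7
W(T) = -30 - 6*T (W(T) = -6*(T + 5) = -6*(5 + T) = -30 - 6*T)
m*(q(8) + W(8)) = -7*((4 + 8) + (-30 - 6*8)) = -7*(12 + (-30 - 48)) = -7*(12 - 78) = -7*(-66) = 462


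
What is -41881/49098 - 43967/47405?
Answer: -592008653/332498670 ≈ -1.7805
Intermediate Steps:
-41881/49098 - 43967/47405 = -41881*1/49098 - 43967*1/47405 = -5983/7014 - 43967/47405 = -592008653/332498670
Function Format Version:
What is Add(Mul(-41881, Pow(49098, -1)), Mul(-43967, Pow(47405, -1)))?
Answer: Rational(-592008653, 332498670) ≈ -1.7805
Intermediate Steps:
Add(Mul(-41881, Pow(49098, -1)), Mul(-43967, Pow(47405, -1))) = Add(Mul(-41881, Rational(1, 49098)), Mul(-43967, Rational(1, 47405))) = Add(Rational(-5983, 7014), Rational(-43967, 47405)) = Rational(-592008653, 332498670)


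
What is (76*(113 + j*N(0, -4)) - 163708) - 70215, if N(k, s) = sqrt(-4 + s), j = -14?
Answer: -225335 - 2128*I*sqrt(2) ≈ -2.2534e+5 - 3009.4*I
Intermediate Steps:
(76*(113 + j*N(0, -4)) - 163708) - 70215 = (76*(113 - 14*sqrt(-4 - 4)) - 163708) - 70215 = (76*(113 - 28*I*sqrt(2)) - 163708) - 70215 = ((8588 - 2128*I*sqrt(2)) - 163708) - 70215 = (-155120 - 2128*I*sqrt(2)) - 70215 = -225335 - 2128*I*sqrt(2)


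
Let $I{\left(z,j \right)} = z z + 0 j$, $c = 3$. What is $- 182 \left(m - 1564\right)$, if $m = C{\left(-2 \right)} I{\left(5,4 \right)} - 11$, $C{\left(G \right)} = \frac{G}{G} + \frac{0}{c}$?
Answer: $282100$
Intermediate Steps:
$C{\left(G \right)} = 1$ ($C{\left(G \right)} = \frac{G}{G} + \frac{0}{3} = 1 + 0 \cdot \frac{1}{3} = 1 + 0 = 1$)
$I{\left(z,j \right)} = z^{2}$ ($I{\left(z,j \right)} = z^{2} + 0 = z^{2}$)
$m = 14$ ($m = 1 \cdot 5^{2} - 11 = 1 \cdot 25 - 11 = 25 - 11 = 14$)
$- 182 \left(m - 1564\right) = - 182 \left(14 - 1564\right) = \left(-182\right) \left(-1550\right) = 282100$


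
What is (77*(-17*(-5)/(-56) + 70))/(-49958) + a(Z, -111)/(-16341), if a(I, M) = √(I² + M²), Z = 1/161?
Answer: -42185/399664 - √319372642/2630901 ≈ -0.11234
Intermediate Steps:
Z = 1/161 ≈ 0.0062112
(77*(-17*(-5)/(-56) + 70))/(-49958) + a(Z, -111)/(-16341) = (77*(-17*(-5)/(-56) + 70))/(-49958) + √((1/161)² + (-111)²)/(-16341) = (77*(85*(-1/56) + 70))*(-1/49958) + √(1/25921 + 12321)*(-1/16341) = (77*(-85/56 + 70))*(-1/49958) + √(319372642/25921)*(-1/16341) = (77*(3835/56))*(-1/49958) + (√319372642/161)*(-1/16341) = (42185/8)*(-1/49958) - √319372642/2630901 = -42185/399664 - √319372642/2630901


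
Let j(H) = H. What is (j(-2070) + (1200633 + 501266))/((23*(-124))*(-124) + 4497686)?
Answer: 1699829/4851334 ≈ 0.35038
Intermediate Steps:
(j(-2070) + (1200633 + 501266))/((23*(-124))*(-124) + 4497686) = (-2070 + (1200633 + 501266))/((23*(-124))*(-124) + 4497686) = (-2070 + 1701899)/(-2852*(-124) + 4497686) = 1699829/(353648 + 4497686) = 1699829/4851334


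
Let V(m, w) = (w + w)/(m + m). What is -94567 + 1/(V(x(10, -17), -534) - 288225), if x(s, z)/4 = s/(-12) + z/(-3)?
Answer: -790516381871/8359326 ≈ -94567.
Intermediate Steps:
x(s, z) = -4*z/3 - s/3 (x(s, z) = 4*(s/(-12) + z/(-3)) = 4*(s*(-1/12) + z*(-1/3)) = 4*(-s/12 - z/3) = 4*(-z/3 - s/12) = -4*z/3 - s/3)
V(m, w) = w/m (V(m, w) = (2*w)/((2*m)) = (2*w)*(1/(2*m)) = w/m)
-94567 + 1/(V(x(10, -17), -534) - 288225) = -94567 + 1/(-534/(-4/3*(-17) - 1/3*10) - 288225) = -94567 + 1/(-534/(68/3 - 10/3) - 288225) = -94567 + 1/(-534/58/3 - 288225) = -94567 + 1/(-534*3/58 - 288225) = -94567 + 1/(-801/29 - 288225) = -94567 + 1/(-8359326/29) = -94567 - 29/8359326 = -790516381871/8359326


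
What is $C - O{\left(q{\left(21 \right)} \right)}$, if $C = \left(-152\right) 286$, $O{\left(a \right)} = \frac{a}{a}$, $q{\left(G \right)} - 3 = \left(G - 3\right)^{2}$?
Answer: $-43473$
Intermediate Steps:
$q{\left(G \right)} = 3 + \left(-3 + G\right)^{2}$ ($q{\left(G \right)} = 3 + \left(G - 3\right)^{2} = 3 + \left(-3 + G\right)^{2}$)
$O{\left(a \right)} = 1$
$C = -43472$
$C - O{\left(q{\left(21 \right)} \right)} = -43472 - 1 = -43473$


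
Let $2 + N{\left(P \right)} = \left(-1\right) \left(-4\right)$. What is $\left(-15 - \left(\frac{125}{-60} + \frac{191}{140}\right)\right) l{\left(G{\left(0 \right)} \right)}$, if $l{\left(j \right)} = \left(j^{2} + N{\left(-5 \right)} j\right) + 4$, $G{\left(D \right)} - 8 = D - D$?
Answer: $- \frac{5998}{5} \approx -1199.6$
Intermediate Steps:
$N{\left(P \right)} = 2$ ($N{\left(P \right)} = -2 - -4 = -2 + 4 = 2$)
$G{\left(D \right)} = 8$ ($G{\left(D \right)} = 8 + \left(D - D\right) = 8 + 0 = 8$)
$l{\left(j \right)} = 4 + j^{2} + 2 j$ ($l{\left(j \right)} = \left(j^{2} + 2 j\right) + 4 = 4 + j^{2} + 2 j$)
$\left(-15 - \left(\frac{125}{-60} + \frac{191}{140}\right)\right) l{\left(G{\left(0 \right)} \right)} = \left(-15 - \left(\frac{125}{-60} + \frac{191}{140}\right)\right) \left(4 + 8^{2} + 2 \cdot 8\right) = \left(-15 - \left(125 \left(- \frac{1}{60}\right) + 191 \cdot \frac{1}{140}\right)\right) \left(4 + 64 + 16\right) = \left(-15 - \left(- \frac{25}{12} + \frac{191}{140}\right)\right) 84 = \left(-15 - - \frac{151}{210}\right) 84 = \left(-15 + \frac{151}{210}\right) 84 = \left(- \frac{2999}{210}\right) 84 = - \frac{5998}{5}$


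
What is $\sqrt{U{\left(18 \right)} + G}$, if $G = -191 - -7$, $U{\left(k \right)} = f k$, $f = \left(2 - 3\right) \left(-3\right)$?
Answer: $i \sqrt{130} \approx 11.402 i$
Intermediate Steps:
$f = 3$ ($f = \left(-1\right) \left(-3\right) = 3$)
$U{\left(k \right)} = 3 k$
$G = -184$ ($G = -191 + 7 = -184$)
$\sqrt{U{\left(18 \right)} + G} = \sqrt{3 \cdot 18 - 184} = \sqrt{54 - 184} = \sqrt{-130} = i \sqrt{130}$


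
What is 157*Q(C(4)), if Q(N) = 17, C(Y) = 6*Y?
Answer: 2669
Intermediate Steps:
157*Q(C(4)) = 157*17 = 2669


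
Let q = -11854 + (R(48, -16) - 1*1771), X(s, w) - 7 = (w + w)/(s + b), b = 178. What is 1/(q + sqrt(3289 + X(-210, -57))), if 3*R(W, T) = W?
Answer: -7024/95587913 - 4*sqrt(52793)/2963225303 ≈ -7.3792e-5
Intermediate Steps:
R(W, T) = W/3
X(s, w) = 7 + 2*w/(178 + s) (X(s, w) = 7 + (w + w)/(s + 178) = 7 + (2*w)/(178 + s) = 7 + 2*w/(178 + s))
q = -13609 (q = -11854 + ((1/3)*48 - 1*1771) = -11854 + (16 - 1771) = -11854 - 1755 = -13609)
1/(q + sqrt(3289 + X(-210, -57))) = 1/(-13609 + sqrt(3289 + (1246 + 2*(-57) + 7*(-210))/(178 - 210))) = 1/(-13609 + sqrt(3289 + (1246 - 114 - 1470)/(-32))) = 1/(-13609 + sqrt(3289 - 1/32*(-338))) = 1/(-13609 + sqrt(3289 + 169/16)) = 1/(-13609 + sqrt(52793/16)) = 1/(-13609 + sqrt(52793)/4)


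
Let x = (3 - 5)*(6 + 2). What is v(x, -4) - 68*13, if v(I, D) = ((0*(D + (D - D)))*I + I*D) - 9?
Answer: -829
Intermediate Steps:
x = -16 (x = -2*8 = -16)
v(I, D) = -9 + D*I (v(I, D) = ((0*(D + 0))*I + D*I) - 9 = ((0*D)*I + D*I) - 9 = (0*I + D*I) - 9 = (0 + D*I) - 9 = D*I - 9 = -9 + D*I)
v(x, -4) - 68*13 = (-9 - 4*(-16)) - 68*13 = (-9 + 64) - 884 = 55 - 884 = -829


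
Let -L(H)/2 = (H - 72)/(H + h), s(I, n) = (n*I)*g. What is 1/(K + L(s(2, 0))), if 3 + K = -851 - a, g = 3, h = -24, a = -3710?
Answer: 1/2850 ≈ 0.00035088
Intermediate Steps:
s(I, n) = 3*I*n (s(I, n) = (n*I)*3 = (I*n)*3 = 3*I*n)
L(H) = -2*(-72 + H)/(-24 + H) (L(H) = -2*(H - 72)/(H - 24) = -2*(-72 + H)/(-24 + H))
K = 2856 (K = -3 + (-851 - 1*(-3710)) = -3 + (-851 + 3710) = -3 + 2859 = 2856)
1/(K + L(s(2, 0))) = 1/(2856 + 2*(72 - 3*2*0)/(-24 + 3*2*0)) = 1/(2856 + 2*(72 - 1*0)/(-24 + 0)) = 1/(2856 + 2*(72 + 0)/(-24)) = 1/(2856 + 2*(-1/24)*72) = 1/(2856 - 6) = 1/2850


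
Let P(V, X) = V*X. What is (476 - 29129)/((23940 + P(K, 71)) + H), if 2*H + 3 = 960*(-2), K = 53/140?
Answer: -4011420/3220753 ≈ -1.2455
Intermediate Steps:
K = 53/140 (K = 53*(1/140) = 53/140 ≈ 0.37857)
H = -1923/2 (H = -3/2 + (960*(-2))/2 = -3/2 + (½)*(-1920) = -3/2 - 960 = -1923/2 ≈ -961.50)
(476 - 29129)/((23940 + P(K, 71)) + H) = (476 - 29129)/((23940 + (53/140)*71) - 1923/2) = -28653/((23940 + 3763/140) - 1923/2) = -28653/(3355363/140 - 1923/2) = -28653/3220753/140 = -28653*140/3220753 = -4011420/3220753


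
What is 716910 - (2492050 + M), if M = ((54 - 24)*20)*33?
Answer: -1794940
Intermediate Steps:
M = 19800 (M = (30*20)*33 = 600*33 = 19800)
716910 - (2492050 + M) = 716910 - (2492050 + 19800) = 716910 - 1*2511850 = 716910 - 2511850 = -1794940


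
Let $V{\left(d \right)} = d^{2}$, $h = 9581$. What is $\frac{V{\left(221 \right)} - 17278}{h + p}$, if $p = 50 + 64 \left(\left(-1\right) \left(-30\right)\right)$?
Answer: $\frac{31563}{11551} \approx 2.7325$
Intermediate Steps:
$p = 1970$ ($p = 50 + 64 \cdot 30 = 50 + 1920 = 1970$)
$\frac{V{\left(221 \right)} - 17278}{h + p} = \frac{221^{2} - 17278}{9581 + 1970} = \frac{48841 - 17278}{11551} = 31563 \cdot \frac{1}{11551} = \frac{31563}{11551}$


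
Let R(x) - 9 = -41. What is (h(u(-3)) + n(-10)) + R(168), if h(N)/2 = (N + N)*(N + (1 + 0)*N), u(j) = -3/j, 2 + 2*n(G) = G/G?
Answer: -49/2 ≈ -24.500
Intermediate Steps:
n(G) = -1/2 (n(G) = -1 + (G/G)/2 = -1 + (1/2)*1 = -1 + 1/2 = -1/2)
h(N) = 8*N**2 (h(N) = 2*((N + N)*(N + (1 + 0)*N)) = 2*((2*N)*(N + 1*N)) = 2*((2*N)*(N + N)) = 2*((2*N)*(2*N)) = 2*(4*N**2) = 8*N**2)
R(x) = -32 (R(x) = 9 - 41 = -32)
(h(u(-3)) + n(-10)) + R(168) = (8*(-3/(-3))**2 - 1/2) - 32 = (8*(-3*(-1/3))**2 - 1/2) - 32 = (8*1**2 - 1/2) - 32 = (8*1 - 1/2) - 32 = (8 - 1/2) - 32 = 15/2 - 32 = -49/2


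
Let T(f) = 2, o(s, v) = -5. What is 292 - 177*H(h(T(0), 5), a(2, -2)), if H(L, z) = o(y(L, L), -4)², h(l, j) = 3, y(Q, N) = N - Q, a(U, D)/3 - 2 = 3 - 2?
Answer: -4133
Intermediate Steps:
a(U, D) = 9 (a(U, D) = 6 + 3*(3 - 2) = 6 + 3*1 = 6 + 3 = 9)
H(L, z) = 25 (H(L, z) = (-5)² = 25)
292 - 177*H(h(T(0), 5), a(2, -2)) = 292 - 177*25 = 292 - 4425 = -4133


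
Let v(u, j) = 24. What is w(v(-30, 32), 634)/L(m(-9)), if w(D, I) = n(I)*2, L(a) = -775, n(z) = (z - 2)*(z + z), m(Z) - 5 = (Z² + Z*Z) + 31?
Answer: -1602752/775 ≈ -2068.1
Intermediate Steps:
m(Z) = 36 + 2*Z² (m(Z) = 5 + ((Z² + Z*Z) + 31) = 5 + ((Z² + Z²) + 31) = 5 + (2*Z² + 31) = 5 + (31 + 2*Z²) = 36 + 2*Z²)
n(z) = 2*z*(-2 + z) (n(z) = (-2 + z)*(2*z) = 2*z*(-2 + z))
w(D, I) = 4*I*(-2 + I) (w(D, I) = (2*I*(-2 + I))*2 = 4*I*(-2 + I))
w(v(-30, 32), 634)/L(m(-9)) = (4*634*(-2 + 634))/(-775) = (4*634*632)*(-1/775) = 1602752*(-1/775) = -1602752/775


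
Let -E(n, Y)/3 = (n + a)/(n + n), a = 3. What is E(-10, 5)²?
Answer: 441/400 ≈ 1.1025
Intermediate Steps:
E(n, Y) = -3*(3 + n)/(2*n) (E(n, Y) = -3*(n + 3)/(n + n) = -3*(3 + n)/(2*n))
E(-10, 5)² = ((3/2)*(-3 - 1*(-10))/(-10))² = ((3/2)*(-⅒)*(-3 + 10))² = ((3/2)*(-⅒)*7)² = (-21/20)² = 441/400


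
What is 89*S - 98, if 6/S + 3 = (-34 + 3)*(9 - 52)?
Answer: -64903/665 ≈ -97.599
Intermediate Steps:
S = 3/665 (S = 6/(-3 + (-34 + 3)*(9 - 52)) = 6/(-3 - 31*(-43)) = 6/(-3 + 1333) = 6/1330 = 6*(1/1330) = 3/665 ≈ 0.0045113)
89*S - 98 = 89*(3/665) - 98 = 267/665 - 98 = -64903/665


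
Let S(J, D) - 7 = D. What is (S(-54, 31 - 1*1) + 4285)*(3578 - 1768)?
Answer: 7822820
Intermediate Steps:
S(J, D) = 7 + D
(S(-54, 31 - 1*1) + 4285)*(3578 - 1768) = ((7 + (31 - 1*1)) + 4285)*(3578 - 1768) = ((7 + (31 - 1)) + 4285)*1810 = ((7 + 30) + 4285)*1810 = (37 + 4285)*1810 = 4322*1810 = 7822820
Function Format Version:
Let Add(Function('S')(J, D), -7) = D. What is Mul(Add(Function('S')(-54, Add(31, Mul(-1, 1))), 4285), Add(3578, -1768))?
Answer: 7822820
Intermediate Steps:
Function('S')(J, D) = Add(7, D)
Mul(Add(Function('S')(-54, Add(31, Mul(-1, 1))), 4285), Add(3578, -1768)) = Mul(Add(Add(7, Add(31, Mul(-1, 1))), 4285), Add(3578, -1768)) = Mul(Add(Add(7, Add(31, -1)), 4285), 1810) = Mul(Add(Add(7, 30), 4285), 1810) = Mul(Add(37, 4285), 1810) = Mul(4322, 1810) = 7822820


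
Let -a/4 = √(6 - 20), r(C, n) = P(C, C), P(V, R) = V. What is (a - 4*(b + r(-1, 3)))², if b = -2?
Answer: 16*(-3 + I*√14)² ≈ -80.0 - 359.2*I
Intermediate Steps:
r(C, n) = C
a = -4*I*√14 (a = -4*√(6 - 20) = -4*I*√14 ≈ -14.967*I)
(a - 4*(b + r(-1, 3)))² = (-4*I*√14 - 4*(-2 - 1))² = (-4*I*√14 - 4*(-3))² = (-4*I*√14 + 12)² = (12 - 4*I*√14)²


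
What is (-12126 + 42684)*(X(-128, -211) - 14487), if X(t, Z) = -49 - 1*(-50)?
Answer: -442663188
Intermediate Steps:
X(t, Z) = 1 (X(t, Z) = -49 + 50 = 1)
(-12126 + 42684)*(X(-128, -211) - 14487) = (-12126 + 42684)*(1 - 14487) = 30558*(-14486) = -442663188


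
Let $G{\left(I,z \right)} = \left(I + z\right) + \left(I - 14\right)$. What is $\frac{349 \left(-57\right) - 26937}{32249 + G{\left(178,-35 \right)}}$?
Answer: $- \frac{7805}{5426} \approx -1.4384$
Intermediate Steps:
$G{\left(I,z \right)} = -14 + z + 2 I$ ($G{\left(I,z \right)} = \left(I + z\right) + \left(I - 14\right) = \left(I + z\right) + \left(-14 + I\right) = -14 + z + 2 I$)
$\frac{349 \left(-57\right) - 26937}{32249 + G{\left(178,-35 \right)}} = \frac{349 \left(-57\right) - 26937}{32249 - -307} = \frac{-19893 - 26937}{32249 - -307} = - \frac{46830}{32249 + 307} = - \frac{46830}{32556} = \left(-46830\right) \frac{1}{32556} = - \frac{7805}{5426}$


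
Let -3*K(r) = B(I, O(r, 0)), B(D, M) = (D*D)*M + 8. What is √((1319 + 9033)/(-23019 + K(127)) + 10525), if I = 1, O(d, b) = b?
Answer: √50201833835485/69065 ≈ 102.59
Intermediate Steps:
B(D, M) = 8 + M*D² (B(D, M) = D²*M + 8 = M*D² + 8 = 8 + M*D²)
K(r) = -8/3 (K(r) = -(8 + 0*1²)/3 = -(8 + 0*1)/3 = -(8 + 0)/3 = -⅓*8 = -8/3)
√((1319 + 9033)/(-23019 + K(127)) + 10525) = √((1319 + 9033)/(-23019 - 8/3) + 10525) = √(10352/(-69065/3) + 10525) = √(10352*(-3/69065) + 10525) = √(-31056/69065 + 10525) = √(726878069/69065) = √50201833835485/69065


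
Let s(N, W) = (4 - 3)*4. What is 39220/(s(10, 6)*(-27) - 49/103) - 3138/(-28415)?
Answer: -114751878026/317480795 ≈ -361.45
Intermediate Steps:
s(N, W) = 4 (s(N, W) = 1*4 = 4)
39220/(s(10, 6)*(-27) - 49/103) - 3138/(-28415) = 39220/(4*(-27) - 49/103) - 3138/(-28415) = 39220/(-108 - 49*1/103) - 3138*(-1/28415) = 39220/(-108 - 49/103) + 3138/28415 = 39220/(-11173/103) + 3138/28415 = 39220*(-103/11173) + 3138/28415 = -4039660/11173 + 3138/28415 = -114751878026/317480795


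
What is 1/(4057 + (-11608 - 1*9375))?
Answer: -1/16926 ≈ -5.9081e-5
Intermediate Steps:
1/(4057 + (-11608 - 1*9375)) = 1/(4057 + (-11608 - 9375)) = 1/(4057 - 20983) = 1/(-16926) = -1/16926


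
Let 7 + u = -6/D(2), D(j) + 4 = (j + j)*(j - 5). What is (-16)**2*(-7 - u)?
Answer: -96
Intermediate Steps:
D(j) = -4 + 2*j*(-5 + j) (D(j) = -4 + (j + j)*(j - 5) = -4 + (2*j)*(-5 + j) = -4 + 2*j*(-5 + j))
u = -53/8 (u = -7 - 6/(-4 - 10*2 + 2*2**2) = -7 - 6/(-4 - 20 + 2*4) = -7 - 6/(-4 - 20 + 8) = -7 - 6/(-16) = -7 - 6*(-1/16) = -7 + 3/8 = -53/8 ≈ -6.6250)
(-16)**2*(-7 - u) = (-16)**2*(-7 - 1*(-53/8)) = 256*(-7 + 53/8) = 256*(-3/8) = -96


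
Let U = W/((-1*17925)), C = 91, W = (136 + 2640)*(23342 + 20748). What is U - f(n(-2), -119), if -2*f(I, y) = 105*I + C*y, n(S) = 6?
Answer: -85520951/7170 ≈ -11928.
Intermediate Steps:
W = 122393840 (W = 2776*44090 = 122393840)
f(I, y) = -105*I/2 - 91*y/2 (f(I, y) = -(105*I + 91*y)/2 = -(91*y + 105*I)/2 = -105*I/2 - 91*y/2)
U = -24478768/3585 (U = 122393840/((-1*17925)) = 122393840/(-17925) = 122393840*(-1/17925) = -24478768/3585 ≈ -6828.1)
U - f(n(-2), -119) = -24478768/3585 - (-105/2*6 - 91/2*(-119)) = -24478768/3585 - (-315 + 10829/2) = -24478768/3585 - 1*10199/2 = -24478768/3585 - 10199/2 = -85520951/7170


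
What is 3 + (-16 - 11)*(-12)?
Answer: 327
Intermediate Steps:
3 + (-16 - 11)*(-12) = 3 - 27*(-12) = 3 + 324 = 327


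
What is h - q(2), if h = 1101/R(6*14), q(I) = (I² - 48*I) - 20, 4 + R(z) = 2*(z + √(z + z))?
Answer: 779413/6556 - 1101*√42/6556 ≈ 117.80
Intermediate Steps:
R(z) = -4 + 2*z + 2*√2*√z (R(z) = -4 + 2*(z + √(z + z)) = -4 + 2*(z + √(2*z)) = -4 + 2*(z + √2*√z) = -4 + (2*z + 2*√2*√z) = -4 + 2*z + 2*√2*√z)
q(I) = -20 + I² - 48*I
h = 1101/(164 + 4*√42) (h = 1101/(-4 + 2*(6*14) + 2*√2*√(6*14)) = 1101/(-4 + 2*84 + 2*√2*√84) = 1101/(-4 + 168 + 2*√2*(2*√21)) = 1101/(-4 + 168 + 4*√42) = 1101/(164 + 4*√42) ≈ 5.7971)
h - q(2) = (45141/6556 - 1101*√42/6556) - (-20 + 2² - 48*2) = (45141/6556 - 1101*√42/6556) - (-20 + 4 - 96) = (45141/6556 - 1101*√42/6556) - 1*(-112) = (45141/6556 - 1101*√42/6556) + 112 = 779413/6556 - 1101*√42/6556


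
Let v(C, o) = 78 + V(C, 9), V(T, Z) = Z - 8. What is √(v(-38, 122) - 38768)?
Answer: I*√38689 ≈ 196.7*I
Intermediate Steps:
V(T, Z) = -8 + Z
v(C, o) = 79 (v(C, o) = 78 + (-8 + 9) = 78 + 1 = 79)
√(v(-38, 122) - 38768) = √(79 - 38768) = √(-38689) = I*√38689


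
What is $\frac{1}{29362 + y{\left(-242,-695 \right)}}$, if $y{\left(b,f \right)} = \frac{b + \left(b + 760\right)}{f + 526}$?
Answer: $\frac{169}{4961902} \approx 3.406 \cdot 10^{-5}$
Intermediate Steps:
$y{\left(b,f \right)} = \frac{760 + 2 b}{526 + f}$ ($y{\left(b,f \right)} = \frac{b + \left(760 + b\right)}{526 + f} = \frac{760 + 2 b}{526 + f}$)
$\frac{1}{29362 + y{\left(-242,-695 \right)}} = \frac{1}{29362 + \frac{2 \left(380 - 242\right)}{526 - 695}} = \frac{1}{29362 + 2 \frac{1}{-169} \cdot 138} = \frac{1}{29362 + 2 \left(- \frac{1}{169}\right) 138} = \frac{1}{29362 - \frac{276}{169}} = \frac{1}{\frac{4961902}{169}} = \frac{169}{4961902}$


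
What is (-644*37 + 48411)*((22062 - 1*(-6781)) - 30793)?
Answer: -47936850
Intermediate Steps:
(-644*37 + 48411)*((22062 - 1*(-6781)) - 30793) = (-23828 + 48411)*((22062 + 6781) - 30793) = 24583*(28843 - 30793) = 24583*(-1950) = -47936850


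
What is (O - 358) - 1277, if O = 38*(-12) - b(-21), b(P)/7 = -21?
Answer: -1944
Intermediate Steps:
b(P) = -147 (b(P) = 7*(-21) = -147)
O = -309 (O = 38*(-12) - 1*(-147) = -456 + 147 = -309)
(O - 358) - 1277 = (-309 - 358) - 1277 = -667 - 1277 = -1944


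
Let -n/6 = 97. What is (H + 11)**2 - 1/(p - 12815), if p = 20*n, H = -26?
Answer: 5502376/24455 ≈ 225.00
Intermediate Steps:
n = -582 (n = -6*97 = -582)
p = -11640 (p = 20*(-582) = -11640)
(H + 11)**2 - 1/(p - 12815) = (-26 + 11)**2 - 1/(-11640 - 12815) = (-15)**2 - 1/(-24455) = 225 - 1*(-1/24455) = 225 + 1/24455 = 5502376/24455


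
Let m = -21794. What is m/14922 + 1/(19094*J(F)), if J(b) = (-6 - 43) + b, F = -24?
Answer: -15188921675/10399604382 ≈ -1.4605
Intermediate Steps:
J(b) = -49 + b
m/14922 + 1/(19094*J(F)) = -21794/14922 + 1/(19094*(-49 - 24)) = -21794*1/14922 + (1/19094)/(-73) = -10897/7461 + (1/19094)*(-1/73) = -10897/7461 - 1/1393862 = -15188921675/10399604382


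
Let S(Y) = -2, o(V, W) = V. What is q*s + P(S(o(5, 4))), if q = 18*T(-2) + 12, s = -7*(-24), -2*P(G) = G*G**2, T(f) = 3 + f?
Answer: 5044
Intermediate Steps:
P(G) = -G**3/2 (P(G) = -G*G**2/2 = -G**3/2)
s = 168
q = 30 (q = 18*(3 - 2) + 12 = 18*1 + 12 = 18 + 12 = 30)
q*s + P(S(o(5, 4))) = 30*168 - 1/2*(-2)**3 = 5040 - 1/2*(-8) = 5040 + 4 = 5044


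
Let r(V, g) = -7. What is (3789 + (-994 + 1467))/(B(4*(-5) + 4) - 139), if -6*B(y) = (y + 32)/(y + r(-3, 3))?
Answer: -294078/9583 ≈ -30.687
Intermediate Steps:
B(y) = -(32 + y)/(6*(-7 + y)) (B(y) = -(y + 32)/(6*(y - 7)) = -(32 + y)/(6*(-7 + y)))
(3789 + (-994 + 1467))/(B(4*(-5) + 4) - 139) = (3789 + (-994 + 1467))/((-32 - (4*(-5) + 4))/(6*(-7 + (4*(-5) + 4))) - 139) = (3789 + 473)/((-32 - (-20 + 4))/(6*(-7 + (-20 + 4))) - 139) = 4262/((-32 - 1*(-16))/(6*(-7 - 16)) - 139) = 4262/((1/6)*(-32 + 16)/(-23) - 139) = 4262/((1/6)*(-1/23)*(-16) - 139) = 4262/(8/69 - 139) = 4262/(-9583/69) = 4262*(-69/9583) = -294078/9583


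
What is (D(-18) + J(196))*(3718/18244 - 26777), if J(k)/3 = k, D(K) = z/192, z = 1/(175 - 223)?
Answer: -1323635459570545/84068352 ≈ -1.5745e+7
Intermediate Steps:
z = -1/48 (z = 1/(-48) = -1/48 ≈ -0.020833)
D(K) = -1/9216 (D(K) = -1/48/192 = -1/48*1/192 = -1/9216)
J(k) = 3*k
(D(-18) + J(196))*(3718/18244 - 26777) = (-1/9216 + 3*196)*(3718/18244 - 26777) = (-1/9216 + 588)*(3718*(1/18244) - 26777) = 5419007*(1859/9122 - 26777)/9216 = (5419007/9216)*(-244257935/9122) = -1323635459570545/84068352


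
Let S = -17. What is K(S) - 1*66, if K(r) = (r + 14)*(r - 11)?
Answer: 18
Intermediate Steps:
K(r) = (-11 + r)*(14 + r) (K(r) = (14 + r)*(-11 + r) = (-11 + r)*(14 + r))
K(S) - 1*66 = (-154 + (-17)² + 3*(-17)) - 1*66 = (-154 + 289 - 51) - 66 = 84 - 66 = 18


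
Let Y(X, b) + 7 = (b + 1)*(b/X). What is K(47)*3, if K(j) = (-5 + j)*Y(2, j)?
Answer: 141246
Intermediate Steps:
Y(X, b) = -7 + b*(1 + b)/X (Y(X, b) = -7 + (b + 1)*(b/X) = -7 + (1 + b)*(b/X) = -7 + b*(1 + b)/X)
K(j) = (-5 + j)*(-7 + j/2 + j²/2) (K(j) = (-5 + j)*((j + j² - 7*2)/2) = (-5 + j)*((j + j² - 14)/2) = (-5 + j)*((-14 + j + j²)/2) = (-5 + j)*(-7 + j/2 + j²/2))
K(47)*3 = ((-5 + 47)*(-14 + 47 + 47²)/2)*3 = ((½)*42*(-14 + 47 + 2209))*3 = ((½)*42*2242)*3 = 47082*3 = 141246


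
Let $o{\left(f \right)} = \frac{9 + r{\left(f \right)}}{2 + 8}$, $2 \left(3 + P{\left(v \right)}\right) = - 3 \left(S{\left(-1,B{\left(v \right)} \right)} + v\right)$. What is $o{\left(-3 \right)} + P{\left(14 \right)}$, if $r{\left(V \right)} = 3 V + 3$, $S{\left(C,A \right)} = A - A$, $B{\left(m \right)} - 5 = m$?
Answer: $- \frac{237}{10} \approx -23.7$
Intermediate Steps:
$B{\left(m \right)} = 5 + m$
$S{\left(C,A \right)} = 0$
$r{\left(V \right)} = 3 + 3 V$
$P{\left(v \right)} = -3 - \frac{3 v}{2}$ ($P{\left(v \right)} = -3 + \frac{\left(-3\right) \left(0 + v\right)}{2} = -3 + \frac{\left(-3\right) v}{2} = -3 - \frac{3 v}{2}$)
$o{\left(f \right)} = \frac{6}{5} + \frac{3 f}{10}$ ($o{\left(f \right)} = \frac{9 + \left(3 + 3 f\right)}{2 + 8} = \frac{12 + 3 f}{10} = \left(12 + 3 f\right) \frac{1}{10} = \frac{6}{5} + \frac{3 f}{10}$)
$o{\left(-3 \right)} + P{\left(14 \right)} = \left(\frac{6}{5} + \frac{3}{10} \left(-3\right)\right) - 24 = \left(\frac{6}{5} - \frac{9}{10}\right) - 24 = \frac{3}{10} - 24 = - \frac{237}{10}$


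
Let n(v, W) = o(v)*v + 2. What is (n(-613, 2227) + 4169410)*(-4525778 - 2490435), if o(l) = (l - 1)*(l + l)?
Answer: 3208338238277960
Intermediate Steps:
o(l) = 2*l*(-1 + l) (o(l) = (-1 + l)*(2*l) = 2*l*(-1 + l))
n(v, W) = 2 + 2*v²*(-1 + v) (n(v, W) = (2*v*(-1 + v))*v + 2 = 2*v²*(-1 + v) + 2 = 2 + 2*v²*(-1 + v))
(n(-613, 2227) + 4169410)*(-4525778 - 2490435) = ((2 + 2*(-613)²*(-1 - 613)) + 4169410)*(-4525778 - 2490435) = ((2 + 2*375769*(-614)) + 4169410)*(-7016213) = ((2 - 461444332) + 4169410)*(-7016213) = (-461444330 + 4169410)*(-7016213) = -457274920*(-7016213) = 3208338238277960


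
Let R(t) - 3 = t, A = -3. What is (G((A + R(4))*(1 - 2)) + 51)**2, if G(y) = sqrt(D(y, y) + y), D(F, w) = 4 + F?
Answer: 2597 + 204*I ≈ 2597.0 + 204.0*I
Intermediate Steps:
R(t) = 3 + t
G(y) = sqrt(4 + 2*y) (G(y) = sqrt((4 + y) + y) = sqrt(4 + 2*y))
(G((A + R(4))*(1 - 2)) + 51)**2 = (sqrt(4 + 2*((-3 + (3 + 4))*(1 - 2))) + 51)**2 = (sqrt(4 + 2*((-3 + 7)*(-1))) + 51)**2 = (sqrt(4 + 2*(4*(-1))) + 51)**2 = (sqrt(4 + 2*(-4)) + 51)**2 = (sqrt(4 - 8) + 51)**2 = (sqrt(-4) + 51)**2 = (2*I + 51)**2 = (51 + 2*I)**2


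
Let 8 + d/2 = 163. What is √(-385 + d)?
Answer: 5*I*√3 ≈ 8.6602*I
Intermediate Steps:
d = 310 (d = -16 + 2*163 = -16 + 326 = 310)
√(-385 + d) = √(-385 + 310) = √(-75) = 5*I*√3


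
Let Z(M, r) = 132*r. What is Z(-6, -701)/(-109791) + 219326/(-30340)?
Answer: -322312121/50470590 ≈ -6.3861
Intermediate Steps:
Z(-6, -701)/(-109791) + 219326/(-30340) = (132*(-701))/(-109791) + 219326/(-30340) = -92532*(-1/109791) + 219326*(-1/30340) = 2804/3327 - 109663/15170 = -322312121/50470590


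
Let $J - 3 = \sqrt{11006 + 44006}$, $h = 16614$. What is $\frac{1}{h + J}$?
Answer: $\frac{16617}{276069677} - \frac{2 \sqrt{13753}}{276069677} \approx 5.9342 \cdot 10^{-5}$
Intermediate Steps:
$J = 3 + 2 \sqrt{13753}$ ($J = 3 + \sqrt{11006 + 44006} = 3 + \sqrt{55012} = 3 + 2 \sqrt{13753} \approx 237.55$)
$\frac{1}{h + J} = \frac{1}{16614 + \left(3 + 2 \sqrt{13753}\right)} = \frac{1}{16617 + 2 \sqrt{13753}}$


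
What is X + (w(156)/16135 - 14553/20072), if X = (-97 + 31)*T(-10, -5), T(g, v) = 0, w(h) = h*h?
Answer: 253659537/323861720 ≈ 0.78323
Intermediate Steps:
w(h) = h**2
X = 0 (X = (-97 + 31)*0 = -66*0 = 0)
X + (w(156)/16135 - 14553/20072) = 0 + (156**2/16135 - 14553/20072) = 0 + (24336*(1/16135) - 14553*1/20072) = 0 + (24336/16135 - 14553/20072) = 0 + 253659537/323861720 = 253659537/323861720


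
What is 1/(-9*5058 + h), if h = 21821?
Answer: -1/23701 ≈ -4.2192e-5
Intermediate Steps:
1/(-9*5058 + h) = 1/(-9*5058 + 21821) = 1/(-45522 + 21821) = 1/(-23701) = -1/23701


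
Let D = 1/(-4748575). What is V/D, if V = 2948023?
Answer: -13998908317225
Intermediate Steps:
D = -1/4748575 ≈ -2.1059e-7
V/D = 2948023/(-1/4748575) = 2948023*(-4748575) = -13998908317225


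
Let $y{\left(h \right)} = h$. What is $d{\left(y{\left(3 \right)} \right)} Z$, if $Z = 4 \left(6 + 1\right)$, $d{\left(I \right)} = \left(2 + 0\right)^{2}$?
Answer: $112$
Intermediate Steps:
$d{\left(I \right)} = 4$ ($d{\left(I \right)} = 2^{2} = 4$)
$Z = 28$ ($Z = 4 \cdot 7 = 28$)
$d{\left(y{\left(3 \right)} \right)} Z = 4 \cdot 28 = 112$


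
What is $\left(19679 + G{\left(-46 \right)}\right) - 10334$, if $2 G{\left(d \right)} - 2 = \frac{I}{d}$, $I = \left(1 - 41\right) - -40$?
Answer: $9346$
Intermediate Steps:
$I = 0$ ($I = -40 + 40 = 0$)
$G{\left(d \right)} = 1$ ($G{\left(d \right)} = 1 + \frac{0 \frac{1}{d}}{2} = 1 + \frac{1}{2} \cdot 0 = 1 + 0 = 1$)
$\left(19679 + G{\left(-46 \right)}\right) - 10334 = \left(19679 + 1\right) - 10334 = 19680 - 10334 = 9346$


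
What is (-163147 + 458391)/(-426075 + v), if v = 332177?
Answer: -147622/46949 ≈ -3.1443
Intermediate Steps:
(-163147 + 458391)/(-426075 + v) = (-163147 + 458391)/(-426075 + 332177) = 295244/(-93898) = 295244*(-1/93898) = -147622/46949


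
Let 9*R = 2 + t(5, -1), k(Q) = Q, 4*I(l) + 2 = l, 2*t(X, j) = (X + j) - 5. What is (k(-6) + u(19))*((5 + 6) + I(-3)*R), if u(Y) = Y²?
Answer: 91945/24 ≈ 3831.0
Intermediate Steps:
t(X, j) = -5/2 + X/2 + j/2 (t(X, j) = ((X + j) - 5)/2 = (-5 + X + j)/2 = -5/2 + X/2 + j/2)
I(l) = -½ + l/4
R = ⅙ (R = (2 + (-5/2 + (½)*5 + (½)*(-1)))/9 = (2 + (-5/2 + 5/2 - ½))/9 = (2 - ½)/9 = (⅑)*(3/2) = ⅙ ≈ 0.16667)
(k(-6) + u(19))*((5 + 6) + I(-3)*R) = (-6 + 19²)*((5 + 6) + (-½ + (¼)*(-3))*(⅙)) = (-6 + 361)*(11 + (-½ - ¾)*(⅙)) = 355*(11 - 5/4*⅙) = 355*(11 - 5/24) = 355*(259/24) = 91945/24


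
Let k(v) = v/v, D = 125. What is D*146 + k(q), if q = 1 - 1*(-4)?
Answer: 18251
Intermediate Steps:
q = 5 (q = 1 + 4 = 5)
k(v) = 1
D*146 + k(q) = 125*146 + 1 = 18250 + 1 = 18251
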